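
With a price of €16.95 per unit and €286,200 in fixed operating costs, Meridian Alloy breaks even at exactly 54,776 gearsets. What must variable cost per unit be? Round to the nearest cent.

At break-even, FC = Q × (P − VC), so P − VC = €286,200 ÷ 54,776 = €5.2249.
Hence VC = price − CM = €16.95 − €5.2249 = €11.73.

€11.73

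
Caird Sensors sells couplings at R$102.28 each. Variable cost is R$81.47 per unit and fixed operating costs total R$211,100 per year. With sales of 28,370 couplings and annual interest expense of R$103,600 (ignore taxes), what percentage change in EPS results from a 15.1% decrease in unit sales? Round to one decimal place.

-32.3%

Total contribution margin = 28,370 × R$20.81 = R$590,379.70.
Subtracting fixed costs: EBIT = R$590,379.70 − R$211,100 = R$379,279.70.
After interest of R$103,600.00, pre-tax earnings = R$275,679.70.
Degree of combined leverage = contribution ÷ (EBIT − I) = R$590,379.70 ÷ R$275,679.70 = 2.1415.
%ΔEPS = DCL × %ΔSales = 2.1415 × -15.1% = -32.3%.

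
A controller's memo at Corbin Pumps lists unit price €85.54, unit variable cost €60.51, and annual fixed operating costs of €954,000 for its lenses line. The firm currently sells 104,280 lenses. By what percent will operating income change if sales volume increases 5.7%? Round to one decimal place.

+9.0%

Total contribution margin = 104,280 × €25.03 = €2,610,128.40.
EBIT = €2,610,128.40 − €954,000 = €1,656,128.40.
DOL = contribution ÷ EBIT = €2,610,128.40 ÷ €1,656,128.40 = 1.5760.
%ΔEBIT = DOL × %ΔSales = 1.5760 × +5.7% = +9.0%.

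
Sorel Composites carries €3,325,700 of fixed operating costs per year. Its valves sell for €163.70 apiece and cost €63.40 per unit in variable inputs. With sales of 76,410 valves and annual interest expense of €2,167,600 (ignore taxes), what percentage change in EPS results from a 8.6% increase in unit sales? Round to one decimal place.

+30.4%

At 76,410 units, contribution = 76,410 × €100.30 = €7,663,923.00.
Operating income = contribution − fixed costs = €7,663,923.00 − €3,325,700 = €4,338,223.00.
Interest = €2,167,600.00, so EBIT − I = €2,170,623.00.
Degree of combined leverage = contribution ÷ (EBIT − I) = €7,663,923.00 ÷ €2,170,623.00 = 3.5307.
EPS therefore changes by 3.5307 × (+8.6%) = +30.4%.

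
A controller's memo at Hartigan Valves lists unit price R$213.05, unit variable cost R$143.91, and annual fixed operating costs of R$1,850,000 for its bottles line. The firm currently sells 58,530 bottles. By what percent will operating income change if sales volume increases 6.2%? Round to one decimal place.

Total contribution margin = 58,530 × R$69.14 = R$4,046,764.20.
Subtracting fixed costs: EBIT = R$4,046,764.20 − R$1,850,000 = R$2,196,764.20.
Degree of operating leverage = R$4,046,764.20 / R$2,196,764.20 = 1.8421.
So EBIT moves 1.8421 × (+6.2%) = +11.4%.

+11.4%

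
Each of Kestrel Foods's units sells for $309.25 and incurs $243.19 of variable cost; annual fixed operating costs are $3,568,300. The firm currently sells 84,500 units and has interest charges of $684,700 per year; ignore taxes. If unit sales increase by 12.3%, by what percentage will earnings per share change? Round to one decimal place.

At 84,500 units, contribution = 84,500 × $66.06 = $5,582,070.00.
Subtracting fixed costs: EBIT = $5,582,070.00 − $3,568,300 = $2,013,770.00.
Interest = $684,700.00, so EBIT − I = $1,329,070.00.
DCL = total CM / (EBIT − I) = $5,582,070.00 / $1,329,070.00 = 4.2000.
%ΔEPS = DCL × %ΔSales = 4.2000 × +12.3% = +51.7%.

+51.7%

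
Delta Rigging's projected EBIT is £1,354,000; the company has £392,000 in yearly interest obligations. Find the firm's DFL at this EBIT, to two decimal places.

1.41

Interest = £392,000.00.
DFL = EBIT ÷ (EBIT − I) = £1,354,000 ÷ (£1,354,000 − £392,000.00) = £1,354,000 ÷ £962,000.00 = 1.4075.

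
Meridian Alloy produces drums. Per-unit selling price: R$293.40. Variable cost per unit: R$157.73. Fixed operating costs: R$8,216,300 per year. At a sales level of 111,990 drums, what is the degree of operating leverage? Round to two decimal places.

2.18

Contribution at this volume is 111,990 × R$135.67 = R$15,193,683.30.
Operating income = contribution − fixed costs = R$15,193,683.30 − R$8,216,300 = R$6,977,383.30.
So DOL = total CM / EBIT = R$15,193,683.30 / R$6,977,383.30 = 2.1776.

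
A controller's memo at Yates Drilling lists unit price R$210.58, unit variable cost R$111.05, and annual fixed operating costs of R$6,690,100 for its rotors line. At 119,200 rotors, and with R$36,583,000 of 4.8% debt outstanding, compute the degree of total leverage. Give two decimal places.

Total contribution margin = 119,200 × R$99.53 = R$11,863,976.00.
EBIT = R$11,863,976.00 − R$6,690,100 = R$5,173,876.00. Interest = R$1,755,984.00.
DOL = R$11,863,976.00 ÷ R$5,173,876.00 = 2.2931; DFL = R$5,173,876.00 ÷ R$3,417,892.00 = 1.5138.
Combined leverage = 2.2931 × 1.5138 = 3.4713.

3.47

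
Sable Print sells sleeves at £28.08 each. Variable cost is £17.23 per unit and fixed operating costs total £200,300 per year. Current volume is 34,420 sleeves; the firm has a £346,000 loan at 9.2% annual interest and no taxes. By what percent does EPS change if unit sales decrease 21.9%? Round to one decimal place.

-57.9%

Total contribution margin = 34,420 × £10.85 = £373,457.00.
Operating income = contribution − fixed costs = £373,457.00 − £200,300 = £173,157.00.
Interest = £31,832.00, so EBIT − I = £141,325.00.
Degree of combined leverage = contribution ÷ (EBIT − I) = £373,457.00 ÷ £141,325.00 = 2.6425.
%ΔEPS = DCL × %ΔSales = 2.6425 × -21.9% = -57.9%.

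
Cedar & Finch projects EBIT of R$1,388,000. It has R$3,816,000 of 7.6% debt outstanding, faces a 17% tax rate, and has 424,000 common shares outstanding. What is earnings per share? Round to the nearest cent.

R$2.15

Pre-tax income = R$1,388,000 − R$290,016.00 = R$1,097,984.00.
After tax at 17%: net income = R$1,097,984.00 × 0.83 = R$911,326.72.
Per share: R$911,326.72 / 424,000 shares = R$2.15.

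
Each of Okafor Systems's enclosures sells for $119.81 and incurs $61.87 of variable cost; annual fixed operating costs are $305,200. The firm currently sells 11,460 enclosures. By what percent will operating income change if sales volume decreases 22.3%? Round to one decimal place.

At 11,460 units, contribution = 11,460 × $57.94 = $663,992.40.
EBIT = $663,992.40 − $305,200 = $358,792.40.
DOL = contribution ÷ EBIT = $663,992.40 ÷ $358,792.40 = 1.8506.
So EBIT moves 1.8506 × (-22.3%) = -41.3%.

-41.3%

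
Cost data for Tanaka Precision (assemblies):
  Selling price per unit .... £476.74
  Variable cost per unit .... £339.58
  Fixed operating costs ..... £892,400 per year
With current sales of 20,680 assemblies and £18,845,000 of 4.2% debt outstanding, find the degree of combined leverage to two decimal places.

2.46

At 20,680 units, contribution = 20,680 × £137.16 = £2,836,468.80.
Subtracting fixed costs: EBIT = £2,836,468.80 − £892,400 = £1,944,068.80. Interest = £791,490.00, so EBIT − I = £1,152,578.80.
Degree of total leverage = total CM / (EBIT − interest) = £2,836,468.80 / £1,152,578.80 = 2.4610.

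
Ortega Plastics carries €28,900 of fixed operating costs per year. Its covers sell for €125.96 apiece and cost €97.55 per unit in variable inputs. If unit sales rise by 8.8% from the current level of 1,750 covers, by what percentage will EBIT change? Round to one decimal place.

+21.0%

At 1,750 units, contribution = 1,750 × €28.41 = €49,717.50.
EBIT = €49,717.50 − €28,900 = €20,817.50.
So DOL = total CM / EBIT = €49,717.50 / €20,817.50 = 2.3883.
Operating income changes by 2.3883 × +8.8% = +21.0%.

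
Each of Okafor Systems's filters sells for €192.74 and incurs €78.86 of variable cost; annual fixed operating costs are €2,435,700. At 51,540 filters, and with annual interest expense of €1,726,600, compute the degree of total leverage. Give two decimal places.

Total contribution margin = 51,540 × €113.88 = €5,869,375.20.
Subtracting fixed costs: EBIT = €5,869,375.20 − €2,435,700 = €3,433,675.20. Interest = €1,726,600.00, so EBIT − I = €1,707,075.20.
DCL = contribution ÷ (EBIT − I) = €5,869,375.20 ÷ €1,707,075.20 = 3.4383.

3.44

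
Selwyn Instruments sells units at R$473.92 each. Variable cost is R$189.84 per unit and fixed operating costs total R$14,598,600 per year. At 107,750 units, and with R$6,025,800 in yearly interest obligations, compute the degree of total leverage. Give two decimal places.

3.07

At 107,750 units, contribution = 107,750 × R$284.08 = R$30,609,620.00.
EBIT = R$30,609,620.00 − R$14,598,600 = R$16,011,020.00. Interest = R$6,025,800.00.
DOL = R$30,609,620.00 ÷ R$16,011,020.00 = 1.9118; DFL = R$16,011,020.00 ÷ R$9,985,220.00 = 1.6035.
Combined leverage = 1.9118 × 1.6035 = 3.0656.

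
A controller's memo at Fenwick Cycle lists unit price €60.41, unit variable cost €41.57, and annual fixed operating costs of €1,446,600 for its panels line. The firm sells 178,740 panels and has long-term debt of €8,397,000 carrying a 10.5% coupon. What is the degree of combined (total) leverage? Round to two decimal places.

3.24

Total contribution margin = 178,740 × €18.84 = €3,367,461.60.
EBIT = €3,367,461.60 − €1,446,600 = €1,920,861.60. Interest = €881,685.00, so EBIT − I = €1,039,176.60.
Degree of total leverage = total CM / (EBIT − interest) = €3,367,461.60 / €1,039,176.60 = 3.2405.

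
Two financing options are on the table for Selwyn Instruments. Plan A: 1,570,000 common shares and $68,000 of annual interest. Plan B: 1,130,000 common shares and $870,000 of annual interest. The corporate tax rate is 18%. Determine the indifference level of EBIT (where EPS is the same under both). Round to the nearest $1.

At indifference, (EBIT − 68,000)(1 − t)/1,570,000 = (EBIT − 870,000)(1 − t)/1,130,000.
The (1 − t) factor cancels: (EBIT − 68,000) × 1,130,000 = (EBIT − 870,000) × 1,570,000.
Solving, EBIT = (870,000·1,570,000 − 68,000·1,130,000) / (1,570,000 − 1,130,000) = 1,289,060,000,000 / 440,000 = 2,929,681.82.

$2,929,682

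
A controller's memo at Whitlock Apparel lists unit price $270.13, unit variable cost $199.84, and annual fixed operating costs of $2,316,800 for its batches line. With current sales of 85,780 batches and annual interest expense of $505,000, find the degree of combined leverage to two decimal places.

Contribution at this volume is 85,780 × $70.29 = $6,029,476.20.
Subtracting fixed costs: EBIT = $6,029,476.20 − $2,316,800 = $3,712,676.20. Interest = $505,000.00, so EBIT − I = $3,207,676.20.
Degree of total leverage = total CM / (EBIT − interest) = $6,029,476.20 / $3,207,676.20 = 1.8797.

1.88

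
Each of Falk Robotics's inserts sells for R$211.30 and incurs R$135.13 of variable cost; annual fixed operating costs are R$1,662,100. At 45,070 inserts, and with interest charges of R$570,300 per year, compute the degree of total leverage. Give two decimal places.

2.86

At 45,070 units, contribution = 45,070 × R$76.17 = R$3,432,981.90.
Operating income = contribution − fixed costs = R$3,432,981.90 − R$1,662,100 = R$1,770,881.90. Interest = R$570,300.00.
DOL = R$3,432,981.90 ÷ R$1,770,881.90 = 1.9386; DFL = R$1,770,881.90 ÷ R$1,200,581.90 = 1.4750.
DCL = DOL × DFL = 1.9386 × 1.4750 = 2.8594.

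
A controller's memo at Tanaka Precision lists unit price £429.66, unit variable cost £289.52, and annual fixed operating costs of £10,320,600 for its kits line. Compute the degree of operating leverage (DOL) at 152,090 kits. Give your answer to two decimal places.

1.94

Contribution at this volume is 152,090 × £140.14 = £21,313,892.60.
Operating income = contribution − fixed costs = £21,313,892.60 − £10,320,600 = £10,993,292.60.
So DOL = total CM / EBIT = £21,313,892.60 / £10,993,292.60 = 1.9388.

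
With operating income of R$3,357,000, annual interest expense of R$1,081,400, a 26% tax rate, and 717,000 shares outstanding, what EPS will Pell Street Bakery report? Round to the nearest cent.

Pre-tax income = R$3,357,000 − R$1,081,400.00 = R$2,275,600.00.
Net income = R$2,275,600.00 × (1 − 0.26) = R$1,683,944.00.
Per share: R$1,683,944.00 / 717,000 shares = R$2.35.

R$2.35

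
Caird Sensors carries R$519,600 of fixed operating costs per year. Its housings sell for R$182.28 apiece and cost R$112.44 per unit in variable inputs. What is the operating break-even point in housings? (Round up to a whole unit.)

Unit CM = price − variable cost = R$182.28 − R$112.44 = R$69.84.
Units to break even: R$519,600 ÷ R$69.84 = 7,439.86, rounded up to 7,440.

7,440 housings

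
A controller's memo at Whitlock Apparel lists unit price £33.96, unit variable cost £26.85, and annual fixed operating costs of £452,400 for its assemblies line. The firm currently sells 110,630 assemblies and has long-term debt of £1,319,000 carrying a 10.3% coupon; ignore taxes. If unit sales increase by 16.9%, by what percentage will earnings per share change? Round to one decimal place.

+67.0%

At 110,630 units, contribution = 110,630 × £7.11 = £786,579.30.
EBIT = £786,579.30 − £452,400 = £334,179.30.
After interest of £135,857.00, pre-tax earnings = £198,322.30.
DCL = total CM / (EBIT − I) = £786,579.30 / £198,322.30 = 3.9662.
EPS therefore changes by 3.9662 × (+16.9%) = +67.0%.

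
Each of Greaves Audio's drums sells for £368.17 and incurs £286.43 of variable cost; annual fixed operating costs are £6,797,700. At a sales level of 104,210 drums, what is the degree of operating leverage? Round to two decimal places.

Contribution at this volume is 104,210 × £81.74 = £8,518,125.40.
EBIT = £8,518,125.40 − £6,797,700 = £1,720,425.40.
So DOL = total CM / EBIT = £8,518,125.40 / £1,720,425.40 = 4.9512.

4.95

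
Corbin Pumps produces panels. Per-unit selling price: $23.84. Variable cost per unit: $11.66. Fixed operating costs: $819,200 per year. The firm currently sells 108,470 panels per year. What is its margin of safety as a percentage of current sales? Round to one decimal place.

Contribution margin per unit = $23.84 − $11.66 = $12.18. Break-even units = $819,200 ÷ $12.18 = 67,257.80; break-even revenue = 67,257.80 × $23.84 = $1,603,425.94.
Current sales = 108,470 × $23.84 = $2,585,924.80.
Margin of safety = ($2,585,924.80 − $1,603,425.94) ÷ $2,585,924.80 = 38.0%.

38.0%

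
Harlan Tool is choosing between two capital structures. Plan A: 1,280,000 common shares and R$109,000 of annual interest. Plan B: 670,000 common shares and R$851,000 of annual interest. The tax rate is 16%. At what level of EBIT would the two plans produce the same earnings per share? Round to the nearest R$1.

R$1,665,984

Set EPS_A = EPS_B: (EBIT − R$109,000)(1 − 0.16) ÷ 1,280,000 = (EBIT − R$851,000)(1 − 0.16) ÷ 670,000.
The (1 − t) factor cancels: (EBIT − 109,000) × 670,000 = (EBIT − 851,000) × 1,280,000.
Solving, EBIT = (851,000·1,280,000 − 109,000·670,000) / (1,280,000 − 670,000) = 1,016,250,000,000 / 610,000 = 1,665,983.61.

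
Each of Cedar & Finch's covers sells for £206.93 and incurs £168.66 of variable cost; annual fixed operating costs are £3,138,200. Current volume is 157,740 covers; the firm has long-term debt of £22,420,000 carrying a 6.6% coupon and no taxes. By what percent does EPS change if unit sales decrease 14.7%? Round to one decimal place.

At 157,740 units, contribution = 157,740 × £38.27 = £6,036,709.80.
Subtracting fixed costs: EBIT = £6,036,709.80 − £3,138,200 = £2,898,509.80.
After interest of £1,479,720.00, pre-tax earnings = £1,418,789.80.
Degree of combined leverage = contribution ÷ (EBIT − I) = £6,036,709.80 ÷ £1,418,789.80 = 4.2548.
%ΔEPS = DCL × %ΔSales = 4.2548 × -14.7% = -62.5%.

-62.5%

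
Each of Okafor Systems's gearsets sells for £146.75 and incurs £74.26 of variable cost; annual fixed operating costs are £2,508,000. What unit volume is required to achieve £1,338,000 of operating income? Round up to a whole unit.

Unit CM = price − variable cost = £146.75 − £74.26 = £72.49.
Need Q such that Q × £72.49 − £2,508,000 = £1,338,000, i.e. Q = £3,846,000 / £72.49 = 53,055.59 → 53,056.

53,056 gearsets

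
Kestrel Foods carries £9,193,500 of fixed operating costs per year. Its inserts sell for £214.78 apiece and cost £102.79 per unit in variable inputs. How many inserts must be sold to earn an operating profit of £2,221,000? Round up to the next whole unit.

101,925 inserts

Unit CM = price − variable cost = £214.78 − £102.79 = £111.99.
Required volume = (fixed costs + target profit) ÷ CM = (£9,193,500 + £2,221,000) ÷ £111.99 = 101,924.28, so 101,925 inserts.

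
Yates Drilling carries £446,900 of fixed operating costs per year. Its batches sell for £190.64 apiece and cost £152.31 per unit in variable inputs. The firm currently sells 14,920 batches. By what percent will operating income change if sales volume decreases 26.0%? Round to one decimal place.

Contribution at this volume is 14,920 × £38.33 = £571,883.60.
Subtracting fixed costs: EBIT = £571,883.60 − £446,900 = £124,983.60.
DOL = contribution ÷ EBIT = £571,883.60 ÷ £124,983.60 = 4.5757.
So EBIT moves 4.5757 × (-26.0%) = -119.0%.

-119.0%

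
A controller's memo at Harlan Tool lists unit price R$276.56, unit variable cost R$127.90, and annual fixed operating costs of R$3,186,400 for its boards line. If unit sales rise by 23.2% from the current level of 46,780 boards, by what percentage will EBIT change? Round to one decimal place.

Total contribution margin = 46,780 × R$148.66 = R$6,954,314.80.
EBIT = R$6,954,314.80 − R$3,186,400 = R$3,767,914.80.
So DOL = total CM / EBIT = R$6,954,314.80 / R$3,767,914.80 = 1.8457.
So EBIT moves 1.8457 × (+23.2%) = +42.8%.

+42.8%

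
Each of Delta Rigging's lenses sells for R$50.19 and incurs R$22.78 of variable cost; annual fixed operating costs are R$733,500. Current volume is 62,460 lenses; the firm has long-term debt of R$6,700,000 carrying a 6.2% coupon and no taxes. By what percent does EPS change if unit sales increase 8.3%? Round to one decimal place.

Contribution at this volume is 62,460 × R$27.41 = R$1,712,028.60.
EBIT = R$1,712,028.60 − R$733,500 = R$978,528.60.
After interest of R$415,400.00, pre-tax earnings = R$563,128.60.
Degree of combined leverage = contribution ÷ (EBIT − I) = R$1,712,028.60 ÷ R$563,128.60 = 3.0402.
%ΔEPS = DCL × %ΔSales = 3.0402 × +8.3% = +25.2%.

+25.2%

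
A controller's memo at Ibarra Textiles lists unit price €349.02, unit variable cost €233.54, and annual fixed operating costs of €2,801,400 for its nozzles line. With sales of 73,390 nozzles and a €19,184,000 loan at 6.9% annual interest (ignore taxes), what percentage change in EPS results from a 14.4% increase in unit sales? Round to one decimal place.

+28.1%

Contribution at this volume is 73,390 × €115.48 = €8,475,077.20.
Subtracting fixed costs: EBIT = €8,475,077.20 − €2,801,400 = €5,673,677.20.
After interest of €1,323,696.00, pre-tax earnings = €4,349,981.20.
DCL = total CM / (EBIT − I) = €8,475,077.20 / €4,349,981.20 = 1.9483.
%ΔEPS = DCL × %ΔSales = 1.9483 × +14.4% = +28.1%.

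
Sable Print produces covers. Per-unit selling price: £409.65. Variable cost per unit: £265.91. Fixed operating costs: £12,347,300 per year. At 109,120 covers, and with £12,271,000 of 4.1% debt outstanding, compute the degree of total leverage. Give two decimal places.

At 109,120 units, contribution = 109,120 × £143.74 = £15,684,908.80.
EBIT = £15,684,908.80 − £12,347,300 = £3,337,608.80. Interest = £503,111.00.
DOL = £15,684,908.80 ÷ £3,337,608.80 = 4.6994; DFL = £3,337,608.80 ÷ £2,834,497.80 = 1.1775.
Combined leverage = 4.6994 × 1.1775 = 5.5335.

5.53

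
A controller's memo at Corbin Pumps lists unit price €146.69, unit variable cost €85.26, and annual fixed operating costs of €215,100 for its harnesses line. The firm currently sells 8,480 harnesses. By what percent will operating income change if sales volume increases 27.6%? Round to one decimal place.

Total contribution margin = 8,480 × €61.43 = €520,926.40.
EBIT = €520,926.40 − €215,100 = €305,826.40.
DOL = contribution ÷ EBIT = €520,926.40 ÷ €305,826.40 = 1.7033.
%ΔEBIT = DOL × %ΔSales = 1.7033 × +27.6% = +47.0%.

+47.0%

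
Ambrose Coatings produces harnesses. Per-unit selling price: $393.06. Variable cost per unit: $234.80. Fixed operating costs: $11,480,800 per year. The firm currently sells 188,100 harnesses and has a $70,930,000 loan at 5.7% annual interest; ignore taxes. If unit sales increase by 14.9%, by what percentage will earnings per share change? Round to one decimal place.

+31.1%

Contribution at this volume is 188,100 × $158.26 = $29,768,706.00.
Operating income = contribution − fixed costs = $29,768,706.00 − $11,480,800 = $18,287,906.00.
After interest of $4,043,010.00, pre-tax earnings = $14,244,896.00.
Degree of combined leverage = contribution ÷ (EBIT − I) = $29,768,706.00 ÷ $14,244,896.00 = 2.0898.
%ΔEPS = DCL × %ΔSales = 2.0898 × +14.9% = +31.1%.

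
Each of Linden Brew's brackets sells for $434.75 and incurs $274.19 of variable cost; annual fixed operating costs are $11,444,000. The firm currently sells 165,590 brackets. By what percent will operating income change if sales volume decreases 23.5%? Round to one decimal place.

Contribution at this volume is 165,590 × $160.56 = $26,587,130.40.
Subtracting fixed costs: EBIT = $26,587,130.40 − $11,444,000 = $15,143,130.40.
So DOL = total CM / EBIT = $26,587,130.40 / $15,143,130.40 = 1.7557.
Operating income changes by 1.7557 × -23.5% = -41.3%.

-41.3%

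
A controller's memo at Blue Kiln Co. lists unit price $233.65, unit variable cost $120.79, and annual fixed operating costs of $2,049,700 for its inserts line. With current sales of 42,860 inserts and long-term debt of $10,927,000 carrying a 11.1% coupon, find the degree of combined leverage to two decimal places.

3.07

Total contribution margin = 42,860 × $112.86 = $4,837,179.60.
Operating income = contribution − fixed costs = $4,837,179.60 − $2,049,700 = $2,787,479.60. Interest = $1,212,897.00, so EBIT − I = $1,574,582.60.
DCL = contribution ÷ (EBIT − I) = $4,837,179.60 ÷ $1,574,582.60 = 3.0720.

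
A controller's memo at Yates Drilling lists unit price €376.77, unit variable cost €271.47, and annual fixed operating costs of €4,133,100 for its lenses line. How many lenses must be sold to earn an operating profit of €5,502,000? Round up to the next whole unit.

Each unit contributes €376.77 − €271.47 = €105.30.
Units = (FC + target) / CM = (€4,133,100 + €5,502,000) / €105.30 = 91,501.42, so 91,502 lenses.

91,502 lenses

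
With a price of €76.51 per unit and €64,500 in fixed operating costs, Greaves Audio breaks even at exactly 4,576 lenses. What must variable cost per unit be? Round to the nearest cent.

€62.41

At break-even, FC = Q × (P − VC), so P − VC = €64,500 ÷ 4,576 = €14.0953.
Variable cost per unit = €76.51 − €14.0953 = €62.41.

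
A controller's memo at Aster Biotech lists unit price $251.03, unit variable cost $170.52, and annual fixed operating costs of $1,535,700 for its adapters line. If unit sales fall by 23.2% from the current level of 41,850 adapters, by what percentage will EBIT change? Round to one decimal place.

-42.6%

At 41,850 units, contribution = 41,850 × $80.51 = $3,369,343.50.
Subtracting fixed costs: EBIT = $3,369,343.50 − $1,535,700 = $1,833,643.50.
DOL = contribution ÷ EBIT = $3,369,343.50 ÷ $1,833,643.50 = 1.8375.
Operating income changes by 1.8375 × -23.2% = -42.6%.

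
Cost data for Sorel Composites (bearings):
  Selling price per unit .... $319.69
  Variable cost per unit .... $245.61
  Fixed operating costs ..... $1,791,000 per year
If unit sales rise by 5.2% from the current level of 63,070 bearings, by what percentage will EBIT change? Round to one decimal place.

+8.4%

At 63,070 units, contribution = 63,070 × $74.08 = $4,672,225.60.
Operating income = contribution − fixed costs = $4,672,225.60 − $1,791,000 = $2,881,225.60.
Degree of operating leverage = $4,672,225.60 / $2,881,225.60 = 1.6216.
%ΔEBIT = DOL × %ΔSales = 1.6216 × +5.2% = +8.4%.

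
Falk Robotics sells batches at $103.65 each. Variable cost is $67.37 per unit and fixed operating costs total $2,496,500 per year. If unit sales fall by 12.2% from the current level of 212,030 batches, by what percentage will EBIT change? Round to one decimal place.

-18.1%

Total contribution margin = 212,030 × $36.28 = $7,692,448.40.
Operating income = contribution − fixed costs = $7,692,448.40 − $2,496,500 = $5,195,948.40.
So DOL = total CM / EBIT = $7,692,448.40 / $5,195,948.40 = 1.4805.
%ΔEBIT = DOL × %ΔSales = 1.4805 × -12.2% = -18.1%.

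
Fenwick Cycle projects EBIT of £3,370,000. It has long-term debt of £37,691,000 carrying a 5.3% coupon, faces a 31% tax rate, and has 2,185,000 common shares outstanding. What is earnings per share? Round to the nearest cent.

Interest = £1,997,623.00, so EBT = £3,370,000 − £1,997,623.00 = £1,372,377.00.
After tax at 31%: net income = £1,372,377.00 × 0.69 = £946,940.13.
EPS = £946,940.13 ÷ 2,185,000 = £0.43.

£0.43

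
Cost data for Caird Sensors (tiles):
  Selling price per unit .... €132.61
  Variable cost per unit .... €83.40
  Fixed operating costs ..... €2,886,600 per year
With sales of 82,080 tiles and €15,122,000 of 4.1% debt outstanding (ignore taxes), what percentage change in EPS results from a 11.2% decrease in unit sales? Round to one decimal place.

-84.9%

At 82,080 units, contribution = 82,080 × €49.21 = €4,039,156.80.
EBIT = €4,039,156.80 − €2,886,600 = €1,152,556.80.
Interest = €620,002.00, so EBIT − I = €532,554.80.
Degree of combined leverage = contribution ÷ (EBIT − I) = €4,039,156.80 ÷ €532,554.80 = 7.5845.
EPS therefore changes by 7.5845 × (-11.2%) = -84.9%.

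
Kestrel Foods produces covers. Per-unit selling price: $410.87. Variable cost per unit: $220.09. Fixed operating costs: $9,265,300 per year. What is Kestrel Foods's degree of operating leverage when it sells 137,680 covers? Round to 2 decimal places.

1.54

Total contribution margin = 137,680 × $190.78 = $26,266,590.40.
Operating income = contribution − fixed costs = $26,266,590.40 − $9,265,300 = $17,001,290.40.
Degree of operating leverage = $26,266,590.40 / $17,001,290.40 = 1.5450.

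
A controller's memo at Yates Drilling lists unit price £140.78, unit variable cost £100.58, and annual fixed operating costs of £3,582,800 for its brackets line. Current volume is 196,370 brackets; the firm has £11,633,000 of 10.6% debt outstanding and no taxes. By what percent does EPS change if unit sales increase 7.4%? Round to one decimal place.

Total contribution margin = 196,370 × £40.20 = £7,894,074.00.
Operating income = contribution − fixed costs = £7,894,074.00 − £3,582,800 = £4,311,274.00.
Interest = £1,233,098.00, so EBIT − I = £3,078,176.00.
DCL = total CM / (EBIT − I) = £7,894,074.00 / £3,078,176.00 = 2.5645.
%ΔEPS = DCL × %ΔSales = 2.5645 × +7.4% = +19.0%.

+19.0%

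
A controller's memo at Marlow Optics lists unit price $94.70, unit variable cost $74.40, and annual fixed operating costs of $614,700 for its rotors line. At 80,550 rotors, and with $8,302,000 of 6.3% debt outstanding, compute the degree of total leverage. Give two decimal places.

Total contribution margin = 80,550 × $20.30 = $1,635,165.00.
Subtracting fixed costs: EBIT = $1,635,165.00 − $614,700 = $1,020,465.00. Interest = $523,026.00, so EBIT − I = $497,439.00.
Degree of total leverage = total CM / (EBIT − interest) = $1,635,165.00 / $497,439.00 = 3.2872.

3.29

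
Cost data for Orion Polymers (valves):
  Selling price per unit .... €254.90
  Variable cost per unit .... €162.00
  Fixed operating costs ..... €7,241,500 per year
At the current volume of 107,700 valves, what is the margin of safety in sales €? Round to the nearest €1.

€7,583,426

Unit CM = price − variable cost = €254.90 − €162.00 = €92.90. Break-even units = €7,241,500 ÷ €92.90 = 77,949.41; break-even revenue = 77,949.41 × €254.90 = €19,869,304.09.
Current sales = 107,700 × €254.90 = €27,452,730.00.
Margin of safety = €27,452,730.00 − €19,869,304.09 = €7,583,426.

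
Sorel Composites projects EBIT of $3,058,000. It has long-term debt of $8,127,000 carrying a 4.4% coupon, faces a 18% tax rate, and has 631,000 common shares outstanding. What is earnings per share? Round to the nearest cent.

Interest = $357,588.00, so EBT = $3,058,000 − $357,588.00 = $2,700,412.00.
Net income = $2,700,412.00 × (1 − 0.18) = $2,214,337.84.
Per share: $2,214,337.84 / 631,000 shares = $3.51.

$3.51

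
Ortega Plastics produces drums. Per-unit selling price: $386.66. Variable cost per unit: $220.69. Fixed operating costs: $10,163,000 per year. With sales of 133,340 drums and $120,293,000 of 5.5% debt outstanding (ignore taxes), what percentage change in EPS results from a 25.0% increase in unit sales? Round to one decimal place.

Total contribution margin = 133,340 × $165.97 = $22,130,439.80.
Operating income = contribution − fixed costs = $22,130,439.80 − $10,163,000 = $11,967,439.80.
After interest of $6,616,115.00, pre-tax earnings = $5,351,324.80.
DCL = total CM / (EBIT − I) = $22,130,439.80 / $5,351,324.80 = 4.1355.
%ΔEPS = DCL × %ΔSales = 4.1355 × +25.0% = +103.4%.

+103.4%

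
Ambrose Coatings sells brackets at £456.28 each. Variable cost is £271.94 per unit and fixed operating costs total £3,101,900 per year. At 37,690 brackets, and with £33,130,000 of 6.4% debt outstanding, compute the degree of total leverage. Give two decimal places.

At 37,690 units, contribution = 37,690 × £184.34 = £6,947,774.60.
Operating income = contribution − fixed costs = £6,947,774.60 − £3,101,900 = £3,845,874.60. Interest = £2,120,320.00.
DOL = £6,947,774.60 ÷ £3,845,874.60 = 1.8066; DFL = £3,845,874.60 ÷ £1,725,554.60 = 2.2288.
Combined leverage = 1.8066 × 2.2288 = 4.0266.

4.03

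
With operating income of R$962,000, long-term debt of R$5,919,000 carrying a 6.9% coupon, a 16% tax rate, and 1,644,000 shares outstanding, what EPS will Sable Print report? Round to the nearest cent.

R$0.28

Interest = R$408,411.00, so EBT = R$962,000 − R$408,411.00 = R$553,589.00.
After tax at 16%: net income = R$553,589.00 × 0.84 = R$465,014.76.
EPS = R$465,014.76 ÷ 1,644,000 = R$0.28.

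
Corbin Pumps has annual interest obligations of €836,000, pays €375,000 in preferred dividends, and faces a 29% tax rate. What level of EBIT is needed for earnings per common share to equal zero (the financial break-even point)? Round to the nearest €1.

Grossing the preferred dividend up to pre-tax terms: €375,000 / (1 − 0.29) = €528,169.01.
EPS = 0 when EBIT covers interest plus the pre-tax preferred burden: €836,000 + €528,169.01 = €1,364,169.01.

€1,364,169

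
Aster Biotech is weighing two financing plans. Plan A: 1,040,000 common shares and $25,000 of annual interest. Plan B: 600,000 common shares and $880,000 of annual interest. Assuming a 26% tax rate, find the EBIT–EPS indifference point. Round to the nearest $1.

At indifference, (EBIT − 25,000)(1 − t)/1,040,000 = (EBIT − 880,000)(1 − t)/600,000.
Cancelling (1 − t) and cross-multiplying: 600,000·(EBIT − 25,000) = 1,040,000·(EBIT − 880,000).
Solving, EBIT = (880,000·1,040,000 − 25,000·600,000) / (1,040,000 − 600,000) = 900,200,000,000 / 440,000 = 2,045,909.09.

$2,045,909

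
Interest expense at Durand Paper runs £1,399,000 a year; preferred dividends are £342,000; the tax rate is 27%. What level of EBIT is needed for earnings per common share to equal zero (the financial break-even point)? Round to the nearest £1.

£1,867,493

Grossing the preferred dividend up to pre-tax terms: £342,000 / (1 − 0.27) = £468,493.15.
Financial break-even EBIT = interest + D_p ÷ (1 − t) = £1,399,000 + £468,493.15 = £1,867,493.15.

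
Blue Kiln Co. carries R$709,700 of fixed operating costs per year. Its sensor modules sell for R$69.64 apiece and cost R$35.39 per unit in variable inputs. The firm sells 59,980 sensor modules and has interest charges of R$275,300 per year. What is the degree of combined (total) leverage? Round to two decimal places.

Contribution at this volume is 59,980 × R$34.25 = R$2,054,315.00.
Subtracting fixed costs: EBIT = R$2,054,315.00 − R$709,700 = R$1,344,615.00. Interest = R$275,300.00.
DOL = R$2,054,315.00 ÷ R$1,344,615.00 = 1.5278; DFL = R$1,344,615.00 ÷ R$1,069,315.00 = 1.2575.
DCL = DOL × DFL = 1.5278 × 1.2575 = 1.9212.

1.92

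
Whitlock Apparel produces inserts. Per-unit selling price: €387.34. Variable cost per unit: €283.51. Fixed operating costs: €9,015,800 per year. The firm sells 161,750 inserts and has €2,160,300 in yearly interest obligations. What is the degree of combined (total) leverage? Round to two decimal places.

At 161,750 units, contribution = 161,750 × €103.83 = €16,794,502.50.
Operating income = contribution − fixed costs = €16,794,502.50 − €9,015,800 = €7,778,702.50. Interest = €2,160,300.00, so EBIT − I = €5,618,402.50.
DCL = contribution ÷ (EBIT − I) = €16,794,502.50 ÷ €5,618,402.50 = 2.9892.

2.99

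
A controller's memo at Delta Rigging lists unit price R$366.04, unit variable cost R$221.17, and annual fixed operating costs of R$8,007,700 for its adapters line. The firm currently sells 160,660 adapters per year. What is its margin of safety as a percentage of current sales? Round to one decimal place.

65.6%

Unit CM = price − variable cost = R$366.04 − R$221.17 = R$144.87. Break-even units = R$8,007,700 ÷ R$144.87 = 55,275.07; break-even revenue = 55,275.07 × R$366.04 = R$20,232,888.16.
Actual sales revenue = 160,660 × R$366.04 = R$58,807,986.40.
Margin of safety = (R$58,807,986.40 − R$20,232,888.16) ÷ R$58,807,986.40 = 65.6%.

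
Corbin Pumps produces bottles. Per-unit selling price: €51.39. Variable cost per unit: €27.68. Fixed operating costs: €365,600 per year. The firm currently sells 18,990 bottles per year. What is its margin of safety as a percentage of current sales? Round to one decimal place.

18.8%

Unit CM = price − variable cost = €51.39 − €27.68 = €23.71. Break-even units = €365,600 ÷ €23.71 = 15,419.65; break-even revenue = 15,419.65 × €51.39 = €792,416.03.
Current sales = 18,990 × €51.39 = €975,896.10.
Margin of safety = (€975,896.10 − €792,416.03) ÷ €975,896.10 = 18.8%.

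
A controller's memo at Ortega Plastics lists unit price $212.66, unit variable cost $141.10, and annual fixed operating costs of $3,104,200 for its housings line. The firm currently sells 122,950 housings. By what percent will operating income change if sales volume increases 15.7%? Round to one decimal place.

+24.3%

Contribution at this volume is 122,950 × $71.56 = $8,798,302.00.
EBIT = $8,798,302.00 − $3,104,200 = $5,694,102.00.
Degree of operating leverage = $8,798,302.00 / $5,694,102.00 = 1.5452.
Operating income changes by 1.5452 × +15.7% = +24.3%.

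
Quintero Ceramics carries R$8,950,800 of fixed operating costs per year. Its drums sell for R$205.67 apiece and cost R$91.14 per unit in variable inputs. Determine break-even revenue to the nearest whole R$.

R$16,073,614

Contribution margin per unit = R$205.67 − R$91.14 = R$114.53, a CM ratio of R$114.53 ÷ R$205.67 = 0.5569.
Break-even revenue = fixed costs × price ÷ CM = R$8,950,800 × R$205.67 ÷ R$114.53 = R$16,073,614.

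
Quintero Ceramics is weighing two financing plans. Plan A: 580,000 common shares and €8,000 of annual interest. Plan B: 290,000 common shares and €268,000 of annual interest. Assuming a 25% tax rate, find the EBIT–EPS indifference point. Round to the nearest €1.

Set EPS_A = EPS_B: (EBIT − €8,000)(1 − 0.25) ÷ 580,000 = (EBIT − €268,000)(1 − 0.25) ÷ 290,000.
Cancelling (1 − t) and cross-multiplying: 290,000·(EBIT − 8,000) = 580,000·(EBIT − 268,000).
EBIT × (580,000 − 290,000) = 268,000 × 580,000 − 8,000 × 290,000 = 153,120,000,000, so EBIT = 153,120,000,000 ÷ 290,000 = 528,000.00.

€528,000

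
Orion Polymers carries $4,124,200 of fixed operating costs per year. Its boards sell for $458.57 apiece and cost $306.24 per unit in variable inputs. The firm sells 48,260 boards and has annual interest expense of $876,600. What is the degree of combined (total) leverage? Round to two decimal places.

Total contribution margin = 48,260 × $152.33 = $7,351,445.80.
Subtracting fixed costs: EBIT = $7,351,445.80 − $4,124,200 = $3,227,245.80. Interest = $876,600.00, so EBIT − I = $2,350,645.80.
Degree of total leverage = total CM / (EBIT − interest) = $7,351,445.80 / $2,350,645.80 = 3.1274.

3.13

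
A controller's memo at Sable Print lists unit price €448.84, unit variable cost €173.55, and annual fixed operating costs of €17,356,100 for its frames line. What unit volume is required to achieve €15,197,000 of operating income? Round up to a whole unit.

Each unit contributes €448.84 − €173.55 = €275.29.
Required volume = (fixed costs + target profit) ÷ CM = (€17,356,100 + €15,197,000) ÷ €275.29 = 118,250.21, so 118,251 frames.

118,251 frames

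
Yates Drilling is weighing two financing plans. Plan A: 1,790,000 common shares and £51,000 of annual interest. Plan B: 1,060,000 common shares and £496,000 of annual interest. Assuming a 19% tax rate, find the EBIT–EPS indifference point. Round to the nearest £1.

£1,142,164

Set EPS_A = EPS_B: (EBIT − £51,000)(1 − 0.19) ÷ 1,790,000 = (EBIT − £496,000)(1 − 0.19) ÷ 1,060,000.
The (1 − t) factor cancels: (EBIT − 51,000) × 1,060,000 = (EBIT − 496,000) × 1,790,000.
EBIT × (1,790,000 − 1,060,000) = 496,000 × 1,790,000 − 51,000 × 1,060,000 = 833,780,000,000, so EBIT = 833,780,000,000 ÷ 730,000 = 1,142,164.38.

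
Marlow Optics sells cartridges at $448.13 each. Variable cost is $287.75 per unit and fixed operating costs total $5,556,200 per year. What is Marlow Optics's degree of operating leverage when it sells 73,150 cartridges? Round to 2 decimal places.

At 73,150 units, contribution = 73,150 × $160.38 = $11,731,797.00.
Operating income = contribution − fixed costs = $11,731,797.00 − $5,556,200 = $6,175,597.00.
So DOL = total CM / EBIT = $11,731,797.00 / $6,175,597.00 = 1.8997.

1.90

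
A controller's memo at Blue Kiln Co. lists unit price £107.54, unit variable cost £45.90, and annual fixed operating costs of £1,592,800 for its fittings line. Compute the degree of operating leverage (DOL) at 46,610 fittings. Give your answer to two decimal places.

2.24

Total contribution margin = 46,610 × £61.64 = £2,873,040.40.
Subtracting fixed costs: EBIT = £2,873,040.40 − £1,592,800 = £1,280,240.40.
DOL = contribution ÷ EBIT = £2,873,040.40 ÷ £1,280,240.40 = 2.2441.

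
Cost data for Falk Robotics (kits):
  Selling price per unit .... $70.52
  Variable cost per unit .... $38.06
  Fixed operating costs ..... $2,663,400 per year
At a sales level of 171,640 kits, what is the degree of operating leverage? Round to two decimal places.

1.92

Contribution at this volume is 171,640 × $32.46 = $5,571,434.40.
EBIT = $5,571,434.40 − $2,663,400 = $2,908,034.40.
DOL = contribution ÷ EBIT = $5,571,434.40 ÷ $2,908,034.40 = 1.9159.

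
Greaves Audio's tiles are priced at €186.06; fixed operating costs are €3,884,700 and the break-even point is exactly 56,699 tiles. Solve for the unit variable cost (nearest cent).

At break-even, FC = Q × (P − VC), so P − VC = €3,884,700 ÷ 56,699 = €68.5144.
Variable cost per unit = €186.06 − €68.5144 = €117.55.

€117.55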